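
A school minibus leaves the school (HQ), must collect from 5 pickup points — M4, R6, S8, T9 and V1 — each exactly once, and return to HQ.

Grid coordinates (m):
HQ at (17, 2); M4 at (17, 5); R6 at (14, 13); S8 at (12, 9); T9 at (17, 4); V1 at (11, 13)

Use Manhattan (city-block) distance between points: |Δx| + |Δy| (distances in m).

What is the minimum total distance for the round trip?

Shortest round trip = 34 m.

With 5 stops there are 5!/2 = 60 distinct round trips (a route and its reverse cost the same).
HQ→M4→R6→S8→T9→V1→HQ: 3+11+6+10+15+17 = 62
HQ→M4→R6→S8→V1→T9→HQ: 3+11+6+5+15+2 = 42
HQ→M4→R6→T9→S8→V1→HQ: 3+11+12+10+5+17 = 58
HQ→M4→R6→T9→V1→S8→HQ: 3+11+12+15+5+12 = 58
HQ→M4→R6→V1→S8→T9→HQ: 3+11+3+5+10+2 = 34
HQ→M4→R6→V1→T9→S8→HQ: 3+11+3+15+10+12 = 54
HQ→M4→S8→R6→T9→V1→HQ: 3+9+6+12+15+17 = 62
HQ→M4→S8→R6→V1→T9→HQ: 3+9+6+3+15+2 = 38
HQ→M4→S8→T9→R6→V1→HQ: 3+9+10+12+3+17 = 54
HQ→M4→S8→T9→V1→R6→HQ: 3+9+10+15+3+14 = 54
HQ→M4→S8→V1→R6→T9→HQ: 3+9+5+3+12+2 = 34
HQ→M4→S8→V1→T9→R6→HQ: 3+9+5+15+12+14 = 58
HQ→M4→T9→R6→S8→V1→HQ: 3+1+12+6+5+17 = 44
HQ→M4→T9→R6→V1→S8→HQ: 3+1+12+3+5+12 = 36
… (46 more)
The minimum is 34.
One optimal route: HQ → M4 → R6 → V1 → S8 → T9 → HQ (or its reverse).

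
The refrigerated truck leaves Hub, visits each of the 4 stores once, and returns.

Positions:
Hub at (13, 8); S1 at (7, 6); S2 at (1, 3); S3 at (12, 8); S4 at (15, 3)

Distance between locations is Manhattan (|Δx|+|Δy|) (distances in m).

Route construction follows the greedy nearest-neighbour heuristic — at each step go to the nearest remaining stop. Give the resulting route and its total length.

38 m along Hub → S3 → S1 → S2 → S4 → Hub.

At Hub the remaining stops are S3 1, S4 7, S1 8, S2 17; go to S3.
At S3 the remaining stops are S1 7, S4 8, S2 16; go to S1.
At S1 the remaining stops are S2 9, S4 11; go to S2.
At S2 the remaining stops are S4 14; go to S4.
Return S4→Hub: 7.
Total = 1 + 7 + 9 + 14 + 7 = 38.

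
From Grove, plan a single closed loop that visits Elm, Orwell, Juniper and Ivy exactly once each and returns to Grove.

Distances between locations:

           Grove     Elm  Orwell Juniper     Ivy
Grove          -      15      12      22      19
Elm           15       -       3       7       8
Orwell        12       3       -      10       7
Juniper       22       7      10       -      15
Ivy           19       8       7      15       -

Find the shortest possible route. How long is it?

Grove→Elm→Orwell→Juniper→Ivy→Grove: 15+3+10+15+19 = 62
Grove→Elm→Orwell→Ivy→Juniper→Grove: 15+3+7+15+22 = 62
Grove→Elm→Juniper→Orwell→Ivy→Grove: 15+7+10+7+19 = 58
Grove→Elm→Juniper→Ivy→Orwell→Grove: 15+7+15+7+12 = 56
Grove→Elm→Ivy→Orwell→Juniper→Grove: 15+8+7+10+22 = 62
Grove→Elm→Ivy→Juniper→Orwell→Grove: 15+8+15+10+12 = 60
Grove→Orwell→Elm→Juniper→Ivy→Grove: 12+3+7+15+19 = 56
Grove→Orwell→Elm→Ivy→Juniper→Grove: 12+3+8+15+22 = 60
Grove→Orwell→Juniper→Elm→Ivy→Grove: 12+10+7+8+19 = 56
Grove→Orwell→Ivy→Elm→Juniper→Grove: 12+7+8+7+22 = 56
Grove→Juniper→Elm→Orwell→Ivy→Grove: 22+7+3+7+19 = 58
Grove→Juniper→Orwell→Elm→Ivy→Grove: 22+10+3+8+19 = 62
The minimum is 56.
One optimal route: Grove → Elm → Juniper → Ivy → Orwell → Grove (or its reverse).

Shortest round trip = 56.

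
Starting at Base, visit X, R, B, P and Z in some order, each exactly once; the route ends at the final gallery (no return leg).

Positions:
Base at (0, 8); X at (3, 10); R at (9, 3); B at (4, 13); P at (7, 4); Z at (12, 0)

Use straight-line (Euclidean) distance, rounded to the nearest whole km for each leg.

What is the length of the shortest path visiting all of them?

There are 5! = 120 possible orderings.
Base - X - R - B - P - Z: 4+9+11+9+6 = 39
Base - X - R - B - Z - P: 4+9+11+15+6 = 45
Base - X - R - P - B - Z: 4+9+2+9+15 = 39
Base - X - R - P - Z - B: 4+9+2+6+15 = 36
Base - X - R - Z - B - P: 4+9+4+15+9 = 41
Base - X - R - Z - P - B: 4+9+4+6+9 = 32
Base - X - B - R - P - Z: 4+3+11+2+6 = 26
Base - X - B - R - Z - P: 4+3+11+4+6 = 28
Base - X - B - P - R - Z: 4+3+9+2+4 = 22
Base - X - B - P - Z - R: 4+3+9+6+4 = 26
Base - X - B - Z - R - P: 4+3+15+4+2 = 28
Base - X - B - Z - P - R: 4+3+15+6+2 = 30
Base - X - P - R - B - Z: 4+7+2+11+15 = 39
Base - X - P - R - Z - B: 4+7+2+4+15 = 32
… (106 more)
The minimum is 22.
One shortest path: Base → X → B → P → R → Z.

22 km — the minimum one-way total.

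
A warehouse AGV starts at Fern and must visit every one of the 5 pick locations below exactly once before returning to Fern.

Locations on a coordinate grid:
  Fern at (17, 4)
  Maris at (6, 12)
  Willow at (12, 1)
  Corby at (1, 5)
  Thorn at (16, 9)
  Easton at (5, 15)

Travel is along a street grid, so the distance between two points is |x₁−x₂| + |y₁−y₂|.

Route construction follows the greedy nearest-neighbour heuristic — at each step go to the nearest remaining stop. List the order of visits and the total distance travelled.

Fern → [Thorn:6 / Willow:8 / Corby:17 / Maris:19 / Easton:23] → Thorn (6)
Thorn → [Willow:12 / Maris:13 / Easton:17 / Corby:19] → Willow (12)
Willow → [Corby:15 / Maris:17 / Easton:21] → Corby (15)
Corby → [Maris:12 / Easton:14] → Maris (12)
Maris → [Easton:4] → Easton (4)
Return Easton→Fern: 23.
Total = 6 + 12 + 15 + 12 + 4 + 23 = 72.

Total distance 72 via the nearest-neighbour route Fern → Thorn → Willow → Corby → Maris → Easton → Fern.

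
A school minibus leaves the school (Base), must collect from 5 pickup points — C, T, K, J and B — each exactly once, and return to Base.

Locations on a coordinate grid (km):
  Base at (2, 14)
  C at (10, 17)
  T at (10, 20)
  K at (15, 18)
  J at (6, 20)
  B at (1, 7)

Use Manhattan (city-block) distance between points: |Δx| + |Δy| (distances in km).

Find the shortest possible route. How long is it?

Base→C→T→K→J→B→Base: 11+3+7+11+18+8 = 58
Base→C→T→K→B→J→Base: 11+3+7+25+18+10 = 74
Base→C→T→J→K→B→Base: 11+3+4+11+25+8 = 62
Base→C→T→J→B→K→Base: 11+3+4+18+25+17 = 78
Base→C→T→B→K→J→Base: 11+3+22+25+11+10 = 82
Base→C→T→B→J→K→Base: 11+3+22+18+11+17 = 82
Base→C→K→T→J→B→Base: 11+6+7+4+18+8 = 54
Base→C→K→T→B→J→Base: 11+6+7+22+18+10 = 74
Base→C→K→J→T→B→Base: 11+6+11+4+22+8 = 62
Base→C→K→J→B→T→Base: 11+6+11+18+22+14 = 82
Base→C→K→B→T→J→Base: 11+6+25+22+4+10 = 78
Base→C→K→B→J→T→Base: 11+6+25+18+4+14 = 78
Base→C→J→T→K→B→Base: 11+7+4+7+25+8 = 62
Base→C→J→T→B→K→Base: 11+7+4+22+25+17 = 86
… (46 more)
The minimum is 54.
One optimal route: Base → C → K → T → J → B → Base (or its reverse).

Minimum total distance: 54 km.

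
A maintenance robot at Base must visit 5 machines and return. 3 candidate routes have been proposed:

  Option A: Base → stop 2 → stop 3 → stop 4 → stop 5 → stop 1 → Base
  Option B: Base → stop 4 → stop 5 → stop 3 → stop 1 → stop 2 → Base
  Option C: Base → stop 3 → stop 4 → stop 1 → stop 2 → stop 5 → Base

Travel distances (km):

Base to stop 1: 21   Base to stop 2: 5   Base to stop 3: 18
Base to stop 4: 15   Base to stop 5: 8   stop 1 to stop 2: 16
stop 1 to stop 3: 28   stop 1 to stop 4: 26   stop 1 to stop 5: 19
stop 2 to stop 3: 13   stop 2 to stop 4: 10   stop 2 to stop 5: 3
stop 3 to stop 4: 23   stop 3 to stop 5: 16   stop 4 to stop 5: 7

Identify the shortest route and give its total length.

Shortest is Option B, total 87 km.

Option A: 5 + 13 + 23 + 7 + 19 + 21 = 88
Option B: 15 + 7 + 16 + 28 + 16 + 5 = 87
Option C: 18 + 23 + 26 + 16 + 3 + 8 = 94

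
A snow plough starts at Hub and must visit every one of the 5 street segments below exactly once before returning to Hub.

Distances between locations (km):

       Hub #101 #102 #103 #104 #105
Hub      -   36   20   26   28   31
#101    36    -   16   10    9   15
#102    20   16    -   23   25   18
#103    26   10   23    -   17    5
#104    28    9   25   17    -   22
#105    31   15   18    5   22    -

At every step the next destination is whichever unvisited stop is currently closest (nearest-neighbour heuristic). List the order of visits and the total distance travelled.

Hub → [#102:20 / #103:26 / #104:28 / #105:31 / #101:36] → #102 (20)
#102 → [#101:16 / #105:18 / #103:23 / #104:25] → #101 (16)
#101 → [#104:9 / #103:10 / #105:15] → #104 (9)
#104 → [#103:17 / #105:22] → #103 (17)
#103 → [#105:5] → #105 (5)
Return #105→Hub: 31.
Total = 20 + 16 + 9 + 17 + 5 + 31 = 98.

Nearest-neighbour total = 98 km; route Hub → #102 → #101 → #104 → #103 → #105 → Hub.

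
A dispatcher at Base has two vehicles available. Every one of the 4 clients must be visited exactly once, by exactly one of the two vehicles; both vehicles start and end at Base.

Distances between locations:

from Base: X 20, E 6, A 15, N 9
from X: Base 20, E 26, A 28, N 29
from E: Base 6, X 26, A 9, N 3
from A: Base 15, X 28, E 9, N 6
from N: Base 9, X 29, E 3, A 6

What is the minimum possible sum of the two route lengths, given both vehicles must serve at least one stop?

Try each way of splitting the stops between the two vehicles (each non-empty) and, for each split, find the best tour for each vehicle:
  {X} + {E, A, N}: 40 + 30 = 70
  {E} + {X, A, N}: 12 + 63 = 75
  {X, E} + {A, N}: 52 + 30 = 82
  {A} + {X, E, N}: 30 + 58 = 88
  {X, A} + {E, N}: 63 + 18 = 81
  {E, A} + {X, N}: 30 + 58 = 88
  … (7 splits in total)
Best: vehicle 1 Base → X → Base = 40; vehicle 2 Base → E → A → N → Base = 30; combined 70.

Minimum combined distance: 70.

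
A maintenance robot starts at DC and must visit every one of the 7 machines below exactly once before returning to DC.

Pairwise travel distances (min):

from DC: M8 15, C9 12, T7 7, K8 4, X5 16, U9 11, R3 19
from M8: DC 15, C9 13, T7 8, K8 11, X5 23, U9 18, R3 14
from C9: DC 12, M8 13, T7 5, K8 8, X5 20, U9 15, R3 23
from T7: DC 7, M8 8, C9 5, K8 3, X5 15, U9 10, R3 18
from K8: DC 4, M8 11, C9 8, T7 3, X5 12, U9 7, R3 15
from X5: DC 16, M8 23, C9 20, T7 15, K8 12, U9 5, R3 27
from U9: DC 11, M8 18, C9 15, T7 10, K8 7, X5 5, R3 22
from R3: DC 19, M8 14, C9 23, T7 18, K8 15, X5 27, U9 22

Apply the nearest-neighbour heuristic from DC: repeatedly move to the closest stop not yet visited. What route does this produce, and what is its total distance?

Total distance 82 min via the nearest-neighbour route DC → K8 → T7 → C9 → M8 → R3 → U9 → X5 → DC.

DC → [K8:4 / T7:7 / U9:11 / C9:12 / M8:15 / X5:16 / R3:19] → K8 (4)
K8 → [T7:3 / U9:7 / C9:8 / M8:11 / X5:12 / R3:15] → T7 (3)
T7 → [C9:5 / M8:8 / U9:10 / X5:15 / R3:18] → C9 (5)
C9 → [M8:13 / U9:15 / X5:20 / R3:23] → M8 (13)
M8 → [R3:14 / U9:18 / X5:23] → R3 (14)
R3 → [U9:22 / X5:27] → U9 (22)
U9 → [X5:5] → X5 (5)
Return X5→DC: 16.
Total = 4 + 3 + 5 + 13 + 14 + 22 + 5 + 16 = 82.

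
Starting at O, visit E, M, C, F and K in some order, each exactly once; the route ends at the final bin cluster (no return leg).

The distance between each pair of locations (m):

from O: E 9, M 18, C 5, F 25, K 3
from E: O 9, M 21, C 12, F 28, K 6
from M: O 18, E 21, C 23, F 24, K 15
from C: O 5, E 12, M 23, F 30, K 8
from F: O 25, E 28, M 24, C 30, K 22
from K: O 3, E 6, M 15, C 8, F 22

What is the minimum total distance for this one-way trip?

There are 5! = 120 possible orderings.
O→E→M→C→F→K: 9+21+23+30+22 = 105
O→E→M→C→K→F: 9+21+23+8+22 = 83
O→E→M→F→C→K: 9+21+24+30+8 = 92
O→E→M→F→K→C: 9+21+24+22+8 = 84
O→E→M→K→C→F: 9+21+15+8+30 = 83
O→E→M→K→F→C: 9+21+15+22+30 = 97
O→E→C→M→F→K: 9+12+23+24+22 = 90
O→E→C→M→K→F: 9+12+23+15+22 = 81
O→E→C→F→M→K: 9+12+30+24+15 = 90
O→E→C→F→K→M: 9+12+30+22+15 = 88
O→E→C→K→M→F: 9+12+8+15+24 = 68
O→E→C→K→F→M: 9+12+8+22+24 = 75
O→E→F→M→C→K: 9+28+24+23+8 = 92
O→E→F→M→K→C: 9+28+24+15+8 = 84
… (106 more)
O→C→E→K→M→F: 5+12+6+15+24 = 62  ← best
The minimum is 62.
One shortest path: O → C → E → K → M → F.

62 m — the minimum one-way total.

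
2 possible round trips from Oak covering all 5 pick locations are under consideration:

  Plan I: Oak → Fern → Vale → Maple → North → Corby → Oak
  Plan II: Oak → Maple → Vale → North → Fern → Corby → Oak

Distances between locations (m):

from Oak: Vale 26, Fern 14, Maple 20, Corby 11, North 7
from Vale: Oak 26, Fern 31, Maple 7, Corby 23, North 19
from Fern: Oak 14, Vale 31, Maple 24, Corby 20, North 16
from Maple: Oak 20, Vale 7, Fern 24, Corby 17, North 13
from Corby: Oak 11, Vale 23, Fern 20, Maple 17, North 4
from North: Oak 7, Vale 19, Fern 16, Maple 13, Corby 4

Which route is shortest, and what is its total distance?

80 m — Plan I is the shortest.

Plan I: 14 + 31 + 7 + 13 + 4 + 11 = 80
Plan II: 20 + 7 + 19 + 16 + 20 + 11 = 93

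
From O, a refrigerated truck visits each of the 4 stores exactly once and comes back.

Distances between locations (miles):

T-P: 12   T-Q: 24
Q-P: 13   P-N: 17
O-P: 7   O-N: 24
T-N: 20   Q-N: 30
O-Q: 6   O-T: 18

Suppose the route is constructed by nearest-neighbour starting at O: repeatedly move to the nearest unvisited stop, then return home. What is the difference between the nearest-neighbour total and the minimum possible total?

From O: Q=6, P=7, T=18, N=24 → choose Q (6).
From Q: P=13, T=24, N=30 → choose P (13).
From P: T=12, N=17 → choose T (12).
From T: N=20 → choose N (20).
NN route O → Q → P → T → N → O costs 75.
Optimal: O → T → N → P → Q → O costs 74 (by enumerating all 12 distinct tours).
Excess = 75 − 74 = 1.

The nearest-neighbour route is 1 miles longer than optimal.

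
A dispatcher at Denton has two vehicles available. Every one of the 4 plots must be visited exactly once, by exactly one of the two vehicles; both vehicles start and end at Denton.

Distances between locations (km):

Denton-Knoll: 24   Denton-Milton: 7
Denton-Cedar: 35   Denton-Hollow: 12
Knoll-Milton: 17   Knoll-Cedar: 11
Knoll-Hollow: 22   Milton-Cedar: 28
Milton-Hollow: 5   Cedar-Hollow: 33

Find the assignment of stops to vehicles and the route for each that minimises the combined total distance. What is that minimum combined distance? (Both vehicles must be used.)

94 km — the smallest possible combined total.

Try each way of splitting the stops between the two vehicles (each non-empty) and, for each split, find the best tour for each vehicle:
  {Knoll} + {Milton, Cedar, Hollow}: 48 + 80 = 128
  {Milton} + {Knoll, Cedar, Hollow}: 14 + 80 = 94
  {Knoll, Milton} + {Cedar, Hollow}: 48 + 80 = 128
  {Cedar} + {Knoll, Milton, Hollow}: 70 + 58 = 128
  {Knoll, Cedar} + {Milton, Hollow}: 70 + 24 = 94
  {Milton, Cedar} + {Knoll, Hollow}: 70 + 58 = 128
  … (7 splits in total)
Best: vehicle 1 Denton → Milton → Denton = 14; vehicle 2 Denton → Knoll → Cedar → Hollow → Denton = 80; combined 94.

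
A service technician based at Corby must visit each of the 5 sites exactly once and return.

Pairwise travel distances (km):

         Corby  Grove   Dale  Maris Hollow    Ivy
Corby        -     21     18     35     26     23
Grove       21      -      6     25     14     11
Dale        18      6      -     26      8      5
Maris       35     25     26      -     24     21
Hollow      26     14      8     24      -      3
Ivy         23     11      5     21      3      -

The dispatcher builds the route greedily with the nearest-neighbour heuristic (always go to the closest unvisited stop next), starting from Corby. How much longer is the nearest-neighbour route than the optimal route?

Corby: Dale=18, Grove=21, Ivy=23, Hollow=26, Maris=35 ⇒ Dale
Dale: Ivy=5, Grove=6, Hollow=8, Maris=26 ⇒ Ivy
Ivy: Hollow=3, Grove=11, Maris=21 ⇒ Hollow
Hollow: Grove=14, Maris=24 ⇒ Grove
Grove: Maris=25 ⇒ Maris
NN route Corby → Dale → Ivy → Hollow → Grove → Maris → Corby costs 100.
Optimal: Corby → Grove → Dale → Hollow → Ivy → Maris → Corby costs 94 (by enumerating all 60 distinct tours).
Excess = 100 − 94 = 6.

The nearest-neighbour route is 6 km longer than optimal.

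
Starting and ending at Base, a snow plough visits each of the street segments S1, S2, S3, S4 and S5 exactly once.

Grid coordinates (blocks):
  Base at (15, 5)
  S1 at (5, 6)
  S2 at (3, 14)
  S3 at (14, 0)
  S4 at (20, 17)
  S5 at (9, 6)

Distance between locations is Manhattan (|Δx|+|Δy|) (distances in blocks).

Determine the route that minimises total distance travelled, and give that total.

Shortest round trip = 68 blocks.

Base → S1 → S2 → S3 → S4 → S5 → Base: 11+10+25+23+22+7 = 98
Base → S1 → S2 → S3 → S5 → S4 → Base: 11+10+25+11+22+17 = 96
Base → S1 → S2 → S4 → S3 → S5 → Base: 11+10+20+23+11+7 = 82
Base → S1 → S2 → S4 → S5 → S3 → Base: 11+10+20+22+11+6 = 80
Base → S1 → S2 → S5 → S3 → S4 → Base: 11+10+14+11+23+17 = 86
Base → S1 → S2 → S5 → S4 → S3 → Base: 11+10+14+22+23+6 = 86
Base → S1 → S3 → S2 → S4 → S5 → Base: 11+15+25+20+22+7 = 100
Base → S1 → S3 → S2 → S5 → S4 → Base: 11+15+25+14+22+17 = 104
Base → S1 → S3 → S4 → S2 → S5 → Base: 11+15+23+20+14+7 = 90
Base → S1 → S3 → S4 → S5 → S2 → Base: 11+15+23+22+14+21 = 106
Base → S1 → S3 → S5 → S2 → S4 → Base: 11+15+11+14+20+17 = 88
Base → S1 → S3 → S5 → S4 → S2 → Base: 11+15+11+22+20+21 = 100
Base → S1 → S4 → S2 → S3 → S5 → Base: 11+26+20+25+11+7 = 100
Base → S1 → S4 → S2 → S5 → S3 → Base: 11+26+20+14+11+6 = 88
… (46 more)
Base → S3 → S5 → S1 → S2 → S4 → Base: 6+11+4+10+20+17 = 68  ← best
The minimum is 68.
One optimal route: Base → S3 → S5 → S1 → S2 → S4 → Base (or its reverse).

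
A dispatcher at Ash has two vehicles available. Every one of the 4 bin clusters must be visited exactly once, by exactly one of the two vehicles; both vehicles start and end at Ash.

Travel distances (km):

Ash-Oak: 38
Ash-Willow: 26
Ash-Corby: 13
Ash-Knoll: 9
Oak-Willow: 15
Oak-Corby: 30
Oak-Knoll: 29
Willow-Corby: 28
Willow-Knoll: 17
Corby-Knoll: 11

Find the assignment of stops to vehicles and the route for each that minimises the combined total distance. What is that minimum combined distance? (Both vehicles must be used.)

Minimum combined distance: 102 km.

Try each way of splitting the stops between the two vehicles (each non-empty) and, for each split, find the best tour for each vehicle:
  {Oak} + {Willow, Corby, Knoll}: 76 + 67 = 143
  {Willow} + {Oak, Corby, Knoll}: 52 + 81 = 133
  {Oak, Willow} + {Corby, Knoll}: 79 + 33 = 112
  {Corby} + {Oak, Willow, Knoll}: 26 + 79 = 105
  {Oak, Corby} + {Willow, Knoll}: 81 + 52 = 133
  {Willow, Corby} + {Oak, Knoll}: 67 + 76 = 143
  … (7 splits in total)
  {Oak, Willow, Corby} + {Knoll}: 84 + 18 = 102  ← best
Best: vehicle 1 Ash → Willow → Oak → Corby → Ash = 84; vehicle 2 Ash → Knoll → Ash = 18; combined 102.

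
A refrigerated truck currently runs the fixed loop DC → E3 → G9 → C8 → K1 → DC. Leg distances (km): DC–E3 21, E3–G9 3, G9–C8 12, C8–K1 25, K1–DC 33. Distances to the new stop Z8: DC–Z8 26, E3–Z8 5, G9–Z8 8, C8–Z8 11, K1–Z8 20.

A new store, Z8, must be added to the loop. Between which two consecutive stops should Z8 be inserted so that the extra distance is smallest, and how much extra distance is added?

Insertion cost between consecutive stops i–j is d(i,Z8) + d(Z8,j) − d(i,j):
  between DC and E3: 26 + 5 − 21 = 10
  between E3 and G9: 5 + 8 − 3 = 10
  between G9 and C8: 8 + 11 − 12 = 7
  between C8 and K1: 11 + 20 − 25 = 6
  between K1 and DC: 20 + 26 − 33 = 13
Cheapest insertion is between C8 and K1, adding 6.
New total = 94 + 6 = 100.

Adding 6 km by placing Z8 on the C8–K1 leg.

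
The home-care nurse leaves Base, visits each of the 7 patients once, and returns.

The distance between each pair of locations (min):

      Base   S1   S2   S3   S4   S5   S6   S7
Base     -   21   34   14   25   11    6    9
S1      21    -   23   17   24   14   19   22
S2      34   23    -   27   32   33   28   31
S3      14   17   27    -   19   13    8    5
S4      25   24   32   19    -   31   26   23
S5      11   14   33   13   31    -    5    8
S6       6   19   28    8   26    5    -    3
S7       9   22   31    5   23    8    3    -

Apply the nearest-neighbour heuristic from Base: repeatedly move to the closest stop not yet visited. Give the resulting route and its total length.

Total distance 121 min via the nearest-neighbour route Base → S6 → S7 → S3 → S5 → S1 → S2 → S4 → Base.

From Base: distances to unvisited — S6=6, S7=9, S5=11, S3=14, S1=21, S4=25, S2=34. Nearest is S6 (6).
From S6: distances to unvisited — S7=3, S5=5, S3=8, S1=19, S4=26, S2=28. Nearest is S7 (3).
From S7: distances to unvisited — S3=5, S5=8, S1=22, S4=23, S2=31. Nearest is S3 (5).
From S3: distances to unvisited — S5=13, S1=17, S4=19, S2=27. Nearest is S5 (13).
From S5: distances to unvisited — S1=14, S4=31, S2=33. Nearest is S1 (14).
From S1: distances to unvisited — S2=23, S4=24. Nearest is S2 (23).
From S2: distances to unvisited — S4=32. Nearest is S4 (32).
Return S4→Base: 25.
Total = 6 + 3 + 5 + 13 + 14 + 23 + 32 + 25 = 121.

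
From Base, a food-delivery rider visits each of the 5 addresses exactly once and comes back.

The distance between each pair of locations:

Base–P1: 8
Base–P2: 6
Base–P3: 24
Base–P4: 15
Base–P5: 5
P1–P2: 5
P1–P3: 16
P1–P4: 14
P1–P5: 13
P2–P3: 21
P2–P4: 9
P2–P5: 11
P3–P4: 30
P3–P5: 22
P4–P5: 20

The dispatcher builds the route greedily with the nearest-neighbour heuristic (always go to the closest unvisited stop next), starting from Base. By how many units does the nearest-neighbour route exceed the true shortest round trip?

From Base: P5=5, P2=6, P1=8, P4=15, P3=24 → choose P5 (5).
From P5: P2=11, P1=13, P4=20, P3=22 → choose P2 (11).
From P2: P1=5, P4=9, P3=21 → choose P1 (5).
From P1: P4=14, P3=16 → choose P4 (14).
From P4: P3=30 → choose P3 (30).
NN route Base → P5 → P2 → P1 → P4 → P3 → Base costs 89.
Optimal: Base → P2 → P4 → P1 → P3 → P5 → Base costs 72 (by enumerating all 60 distinct tours).
Excess = 89 − 72 = 17.

17 longer than the optimal tour.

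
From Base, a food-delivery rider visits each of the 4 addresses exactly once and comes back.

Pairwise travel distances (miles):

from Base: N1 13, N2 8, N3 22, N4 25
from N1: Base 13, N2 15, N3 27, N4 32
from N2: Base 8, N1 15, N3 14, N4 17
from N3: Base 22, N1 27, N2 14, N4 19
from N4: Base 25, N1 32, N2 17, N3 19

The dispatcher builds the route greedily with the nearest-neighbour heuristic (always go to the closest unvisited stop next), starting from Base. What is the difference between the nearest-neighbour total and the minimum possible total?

The nearest-neighbour route is 2 miles longer than optimal.

From Base: N2=8, N1=13, N3=22, N4=25 → choose N2 (8).
From N2: N3=14, N1=15, N4=17 → choose N3 (14).
From N3: N4=19, N1=27 → choose N4 (19).
From N4: N1=32 → choose N1 (32).
NN route Base → N2 → N3 → N4 → N1 → Base costs 86.
Optimal: Base → N1 → N3 → N4 → N2 → Base costs 84 (by enumerating all 12 distinct tours).
Excess = 86 − 84 = 2.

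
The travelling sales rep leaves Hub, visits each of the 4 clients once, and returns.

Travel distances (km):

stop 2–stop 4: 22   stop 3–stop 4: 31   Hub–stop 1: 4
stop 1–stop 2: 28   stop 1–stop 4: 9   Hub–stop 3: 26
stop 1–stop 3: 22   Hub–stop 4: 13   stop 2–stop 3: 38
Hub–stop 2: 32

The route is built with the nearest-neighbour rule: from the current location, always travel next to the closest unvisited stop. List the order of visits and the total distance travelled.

From Hub: distances to unvisited — stop 1=4, stop 4=13, stop 3=26, stop 2=32. Nearest is stop 1 (4).
From stop 1: distances to unvisited — stop 4=9, stop 3=22, stop 2=28. Nearest is stop 4 (9).
From stop 4: distances to unvisited — stop 2=22, stop 3=31. Nearest is stop 2 (22).
From stop 2: distances to unvisited — stop 3=38. Nearest is stop 3 (38).
Return stop 3→Hub: 26.
Total = 4 + 9 + 22 + 38 + 26 = 99.

Total distance 99 km via the nearest-neighbour route Hub → stop 1 → stop 4 → stop 2 → stop 3 → Hub.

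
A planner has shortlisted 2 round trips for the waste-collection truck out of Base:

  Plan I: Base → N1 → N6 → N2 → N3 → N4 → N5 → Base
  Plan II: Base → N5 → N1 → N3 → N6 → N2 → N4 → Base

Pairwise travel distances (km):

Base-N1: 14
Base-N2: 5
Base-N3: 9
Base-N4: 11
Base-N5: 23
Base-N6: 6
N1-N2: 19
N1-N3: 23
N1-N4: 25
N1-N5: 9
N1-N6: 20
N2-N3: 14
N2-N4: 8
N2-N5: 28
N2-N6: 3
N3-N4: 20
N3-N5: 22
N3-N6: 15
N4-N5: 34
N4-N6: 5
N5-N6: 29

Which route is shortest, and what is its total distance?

Plan I: 14 + 20 + 3 + 14 + 20 + 34 + 23 = 128
Plan II: 23 + 9 + 23 + 15 + 3 + 8 + 11 = 92

92 km — Plan II is the shortest.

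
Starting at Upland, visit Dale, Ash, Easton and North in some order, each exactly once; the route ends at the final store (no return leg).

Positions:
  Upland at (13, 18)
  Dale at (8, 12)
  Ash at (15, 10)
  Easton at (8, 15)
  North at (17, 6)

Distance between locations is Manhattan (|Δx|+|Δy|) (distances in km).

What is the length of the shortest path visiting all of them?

There are 4! = 24 possible orderings.
Upland→Dale→Ash→Easton→North: 11+9+12+18 = 50
Upland→Dale→Ash→North→Easton: 11+9+6+18 = 44
Upland→Dale→Easton→Ash→North: 11+3+12+6 = 32
Upland→Dale→Easton→North→Ash: 11+3+18+6 = 38
Upland→Dale→North→Ash→Easton: 11+15+6+12 = 44
Upland→Dale→North→Easton→Ash: 11+15+18+12 = 56
Upland→Ash→Dale→Easton→North: 10+9+3+18 = 40
Upland→Ash→Dale→North→Easton: 10+9+15+18 = 52
Upland→Ash→Easton→Dale→North: 10+12+3+15 = 40
Upland→Ash→Easton→North→Dale: 10+12+18+15 = 55
Upland→Ash→North→Dale→Easton: 10+6+15+3 = 34
Upland→Ash→North→Easton→Dale: 10+6+18+3 = 37
Upland→Easton→Dale→Ash→North: 8+3+9+6 = 26
Upland→Easton→Dale→North→Ash: 8+3+15+6 = 32
… (10 more)
The minimum is 26.
One shortest path: Upland → Easton → Dale → Ash → North.

Shortest open route: 26 km.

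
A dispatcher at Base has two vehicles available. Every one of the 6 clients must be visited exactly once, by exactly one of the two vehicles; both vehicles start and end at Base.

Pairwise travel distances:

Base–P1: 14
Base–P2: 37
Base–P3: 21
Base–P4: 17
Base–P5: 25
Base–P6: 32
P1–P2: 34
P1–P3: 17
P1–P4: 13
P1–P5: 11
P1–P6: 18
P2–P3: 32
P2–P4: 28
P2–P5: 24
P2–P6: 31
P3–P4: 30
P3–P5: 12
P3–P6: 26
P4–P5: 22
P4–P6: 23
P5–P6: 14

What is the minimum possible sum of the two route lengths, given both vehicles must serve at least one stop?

Minimum combined distance: 151.

There are 2^5 − 1 = 31 ways to divide the 6 stops into two non-empty groups. For each, the best each vehicle can do is its own shortest tour through its group:
  {P1} + {P2, P3, P4, P5, P6}: 28 + 123 = 151
  {P2} + {P1, P3, P4, P5, P6}: 74 + 95 = 169
  {P1, P2} + {P3, P4, P5, P6}: 85 + 87 = 172
  {P3} + {P1, P2, P4, P5, P6}: 42 + 115 = 157
  {P1, P3} + {P2, P4, P5, P6}: 52 + 115 = 167
  {P2, P3} + {P1, P4, P5, P6}: 90 + 79 = 169
  … (31 splits in total)
Best: vehicle 1 Base → P1 → Base = 28; vehicle 2 Base → P3 → P5 → P6 → P2 → P4 → Base = 123; combined 151.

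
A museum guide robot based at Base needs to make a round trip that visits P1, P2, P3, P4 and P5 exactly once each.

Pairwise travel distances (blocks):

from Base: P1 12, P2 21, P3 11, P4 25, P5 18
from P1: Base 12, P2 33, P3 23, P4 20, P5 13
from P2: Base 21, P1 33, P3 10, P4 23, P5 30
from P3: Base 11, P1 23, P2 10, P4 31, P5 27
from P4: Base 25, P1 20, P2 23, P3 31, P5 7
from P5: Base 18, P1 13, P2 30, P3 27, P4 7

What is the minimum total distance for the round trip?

There are 60 distinct closed tours to check (reversals are equivalent).
Base → P1 → P2 → P3 → P4 → P5 → Base: 12+33+10+31+7+18 = 111
Base → P1 → P2 → P3 → P5 → P4 → Base: 12+33+10+27+7+25 = 114
Base → P1 → P2 → P4 → P3 → P5 → Base: 12+33+23+31+27+18 = 144
Base → P1 → P2 → P4 → P5 → P3 → Base: 12+33+23+7+27+11 = 113
Base → P1 → P2 → P5 → P3 → P4 → Base: 12+33+30+27+31+25 = 158
Base → P1 → P2 → P5 → P4 → P3 → Base: 12+33+30+7+31+11 = 124
Base → P1 → P3 → P2 → P4 → P5 → Base: 12+23+10+23+7+18 = 93
Base → P1 → P3 → P2 → P5 → P4 → Base: 12+23+10+30+7+25 = 107
Base → P1 → P3 → P4 → P2 → P5 → Base: 12+23+31+23+30+18 = 137
Base → P1 → P3 → P4 → P5 → P2 → Base: 12+23+31+7+30+21 = 124
Base → P1 → P3 → P5 → P2 → P4 → Base: 12+23+27+30+23+25 = 140
Base → P1 → P3 → P5 → P4 → P2 → Base: 12+23+27+7+23+21 = 113
Base → P1 → P4 → P2 → P3 → P5 → Base: 12+20+23+10+27+18 = 110
Base → P1 → P4 → P2 → P5 → P3 → Base: 12+20+23+30+27+11 = 123
… (46 more)
Base → P1 → P5 → P4 → P2 → P3 → Base: 12+13+7+23+10+11 = 76  ← best
The minimum is 76.
One optimal route: Base → P1 → P5 → P4 → P2 → P3 → Base (or its reverse).

Shortest round trip = 76 blocks.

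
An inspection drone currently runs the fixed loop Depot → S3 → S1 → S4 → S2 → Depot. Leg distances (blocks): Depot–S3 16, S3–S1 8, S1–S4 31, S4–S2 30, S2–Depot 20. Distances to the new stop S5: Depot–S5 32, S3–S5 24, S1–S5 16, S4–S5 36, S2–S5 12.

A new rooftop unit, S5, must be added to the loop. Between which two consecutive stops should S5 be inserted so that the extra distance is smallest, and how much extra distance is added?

+18 blocks — insert S5 between S4 and S2.

Insertion cost between consecutive stops i–j is d(i,S5) + d(S5,j) − d(i,j):
  between Depot and S3: 32 + 24 − 16 = 40
  between S3 and S1: 24 + 16 − 8 = 32
  between S1 and S4: 16 + 36 − 31 = 21
  between S4 and S2: 36 + 12 − 30 = 18
  between S2 and Depot: 12 + 32 − 20 = 24
Cheapest insertion is between S4 and S2, adding 18.
New total = 105 + 18 = 123.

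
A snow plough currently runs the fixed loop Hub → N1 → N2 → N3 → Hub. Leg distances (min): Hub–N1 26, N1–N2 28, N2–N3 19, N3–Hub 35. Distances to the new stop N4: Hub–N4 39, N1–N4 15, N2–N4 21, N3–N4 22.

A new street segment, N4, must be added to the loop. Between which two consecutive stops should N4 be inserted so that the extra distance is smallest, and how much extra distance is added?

Minimum extra distance: 8 min, inserting N4 between N1 and N2.

Insertion cost between consecutive stops i–j is d(i,N4) + d(N4,j) − d(i,j):
  between Hub and N1: 39 + 15 − 26 = 28
  between N1 and N2: 15 + 21 − 28 = 8
  between N2 and N3: 21 + 22 − 19 = 24
  between N3 and Hub: 22 + 39 − 35 = 26
Cheapest insertion is between N1 and N2, adding 8.
New total = 108 + 8 = 116.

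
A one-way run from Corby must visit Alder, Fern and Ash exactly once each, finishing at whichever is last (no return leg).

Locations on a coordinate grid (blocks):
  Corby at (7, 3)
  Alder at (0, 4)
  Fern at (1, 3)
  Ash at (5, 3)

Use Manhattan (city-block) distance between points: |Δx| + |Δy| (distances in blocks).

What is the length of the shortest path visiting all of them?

There are 3! = 6 possible orderings.
Corby → Alder → Fern → Ash: 8+2+4 = 14
Corby → Alder → Ash → Fern: 8+6+4 = 18
Corby → Fern → Alder → Ash: 6+2+6 = 14
Corby → Fern → Ash → Alder: 6+4+6 = 16
Corby → Ash → Alder → Fern: 2+6+2 = 10
Corby → Ash → Fern → Alder: 2+4+2 = 8
The minimum is 8.
One shortest path: Corby → Ash → Fern → Alder.

Shortest open route: 8 blocks.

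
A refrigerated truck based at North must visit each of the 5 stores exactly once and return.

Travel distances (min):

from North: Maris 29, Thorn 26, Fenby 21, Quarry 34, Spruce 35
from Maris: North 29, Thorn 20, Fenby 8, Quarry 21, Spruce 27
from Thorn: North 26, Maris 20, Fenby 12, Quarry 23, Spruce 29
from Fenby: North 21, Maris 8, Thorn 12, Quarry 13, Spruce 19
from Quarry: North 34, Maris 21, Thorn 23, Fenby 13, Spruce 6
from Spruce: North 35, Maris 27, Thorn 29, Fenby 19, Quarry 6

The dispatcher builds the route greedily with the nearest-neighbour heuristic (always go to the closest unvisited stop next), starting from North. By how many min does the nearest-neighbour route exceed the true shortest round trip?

From North: Fenby=21, Thorn=26, Maris=29, Quarry=34, Spruce=35 → choose Fenby (21).
From Fenby: Maris=8, Thorn=12, Quarry=13, Spruce=19 → choose Maris (8).
From Maris: Thorn=20, Quarry=21, Spruce=27 → choose Thorn (20).
From Thorn: Quarry=23, Spruce=29 → choose Quarry (23).
From Quarry: Spruce=6 → choose Spruce (6).
NN route North → Fenby → Maris → Thorn → Quarry → Spruce → North costs 113.
Optimal: North → Thorn → Maris → Fenby → Quarry → Spruce → North costs 108 (by enumerating all 60 distinct tours).
Excess = 113 − 108 = 5.

Excess over optimum: 5 min.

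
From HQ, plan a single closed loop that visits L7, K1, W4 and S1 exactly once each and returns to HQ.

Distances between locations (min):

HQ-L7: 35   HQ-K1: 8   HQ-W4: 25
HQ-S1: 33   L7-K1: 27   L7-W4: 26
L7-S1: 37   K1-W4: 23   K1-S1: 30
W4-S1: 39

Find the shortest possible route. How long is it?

Minimum total distance: 126 min.

With 4 stops there are 4!/2 = 12 distinct round trips (a route and its reverse cost the same).
HQ → L7 → K1 → W4 → S1 → HQ: 35+27+23+39+33 = 157
HQ → L7 → K1 → S1 → W4 → HQ: 35+27+30+39+25 = 156
HQ → L7 → W4 → K1 → S1 → HQ: 35+26+23+30+33 = 147
HQ → L7 → W4 → S1 → K1 → HQ: 35+26+39+30+8 = 138
HQ → L7 → S1 → K1 → W4 → HQ: 35+37+30+23+25 = 150
HQ → L7 → S1 → W4 → K1 → HQ: 35+37+39+23+8 = 142
HQ → K1 → L7 → W4 → S1 → HQ: 8+27+26+39+33 = 133
HQ → K1 → L7 → S1 → W4 → HQ: 8+27+37+39+25 = 136
HQ → K1 → W4 → L7 → S1 → HQ: 8+23+26+37+33 = 127
HQ → K1 → S1 → L7 → W4 → HQ: 8+30+37+26+25 = 126
HQ → W4 → L7 → K1 → S1 → HQ: 25+26+27+30+33 = 141
HQ → W4 → K1 → L7 → S1 → HQ: 25+23+27+37+33 = 145
The minimum is 126.
One optimal route: HQ → K1 → S1 → L7 → W4 → HQ (or its reverse).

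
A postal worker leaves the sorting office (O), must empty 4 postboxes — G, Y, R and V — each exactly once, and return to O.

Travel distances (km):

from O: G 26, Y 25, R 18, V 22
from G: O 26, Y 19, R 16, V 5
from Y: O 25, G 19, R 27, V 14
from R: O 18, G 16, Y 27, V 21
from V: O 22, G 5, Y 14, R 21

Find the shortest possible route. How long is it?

There are 12 distinct closed tours to check (reversals are equivalent).
O → G → Y → R → V → O: 26+19+27+21+22 = 115
O → G → Y → V → R → O: 26+19+14+21+18 = 98
O → G → R → Y → V → O: 26+16+27+14+22 = 105
O → G → R → V → Y → O: 26+16+21+14+25 = 102
O → G → V → Y → R → O: 26+5+14+27+18 = 90
O → G → V → R → Y → O: 26+5+21+27+25 = 104
O → Y → G → R → V → O: 25+19+16+21+22 = 103
O → Y → G → V → R → O: 25+19+5+21+18 = 88
O → Y → R → G → V → O: 25+27+16+5+22 = 95
O → Y → V → G → R → O: 25+14+5+16+18 = 78
O → R → G → Y → V → O: 18+16+19+14+22 = 89
O → R → Y → G → V → O: 18+27+19+5+22 = 91
The minimum is 78.
One optimal route: O → Y → V → G → R → O (or its reverse).

78 km — the shortest possible round trip.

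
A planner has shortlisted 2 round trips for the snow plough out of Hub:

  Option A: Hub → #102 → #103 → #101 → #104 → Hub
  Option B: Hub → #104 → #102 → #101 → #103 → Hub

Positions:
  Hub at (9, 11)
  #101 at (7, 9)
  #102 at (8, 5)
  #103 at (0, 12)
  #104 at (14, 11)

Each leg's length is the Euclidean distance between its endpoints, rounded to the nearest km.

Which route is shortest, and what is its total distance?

Shortest is Option B, total 34 km.

Option A: 6 + 11 + 8 + 7 + 5 = 37
Option B: 5 + 8 + 4 + 8 + 9 = 34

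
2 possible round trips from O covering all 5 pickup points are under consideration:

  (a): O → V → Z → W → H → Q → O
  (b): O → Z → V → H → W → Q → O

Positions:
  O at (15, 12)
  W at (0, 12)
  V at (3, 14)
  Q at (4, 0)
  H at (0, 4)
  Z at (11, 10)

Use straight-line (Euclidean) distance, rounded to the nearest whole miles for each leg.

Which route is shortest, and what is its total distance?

(a): 12 + 9 + 11 + 8 + 6 + 16 = 62
(b): 4 + 9 + 10 + 8 + 13 + 16 = 60

Shortest is (b), total 60 miles.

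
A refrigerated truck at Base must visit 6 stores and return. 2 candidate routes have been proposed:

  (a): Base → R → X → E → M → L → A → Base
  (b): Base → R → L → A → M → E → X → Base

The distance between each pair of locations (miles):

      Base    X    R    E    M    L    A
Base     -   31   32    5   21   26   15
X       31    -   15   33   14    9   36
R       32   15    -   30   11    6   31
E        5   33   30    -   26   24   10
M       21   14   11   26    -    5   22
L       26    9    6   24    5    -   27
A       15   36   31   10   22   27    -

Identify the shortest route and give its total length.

Shortest is (a), total 153 miles.

(a): 32 + 15 + 33 + 26 + 5 + 27 + 15 = 153
(b): 32 + 6 + 27 + 22 + 26 + 33 + 31 = 177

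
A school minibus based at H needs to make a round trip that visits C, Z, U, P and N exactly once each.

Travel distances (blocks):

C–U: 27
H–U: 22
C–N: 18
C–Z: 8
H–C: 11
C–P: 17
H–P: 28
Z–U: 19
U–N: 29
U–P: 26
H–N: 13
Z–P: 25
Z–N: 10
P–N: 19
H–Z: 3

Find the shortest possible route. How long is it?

Minimum total distance: 96 blocks.

There are 60 distinct closed tours to check (reversals are equivalent).
H→C→Z→U→P→N→H: 11+8+19+26+19+13 = 96
H→C→Z→U→N→P→H: 11+8+19+29+19+28 = 114
H→C→Z→P→U→N→H: 11+8+25+26+29+13 = 112
H→C→Z→P→N→U→H: 11+8+25+19+29+22 = 114
H→C→Z→N→U→P→H: 11+8+10+29+26+28 = 112
H→C→Z→N→P→U→H: 11+8+10+19+26+22 = 96
H→C→U→Z→P→N→H: 11+27+19+25+19+13 = 114
H→C→U→Z→N→P→H: 11+27+19+10+19+28 = 114
H→C→U→P→Z→N→H: 11+27+26+25+10+13 = 112
H→C→U→P→N→Z→H: 11+27+26+19+10+3 = 96
H→C→U→N→Z→P→H: 11+27+29+10+25+28 = 130
H→C→U→N→P→Z→H: 11+27+29+19+25+3 = 114
H→C→P→Z→U→N→H: 11+17+25+19+29+13 = 114
H→C→P→Z→N→U→H: 11+17+25+10+29+22 = 114
… (46 more)
The minimum is 96.
One optimal route: H → C → Z → U → P → N → H (or its reverse).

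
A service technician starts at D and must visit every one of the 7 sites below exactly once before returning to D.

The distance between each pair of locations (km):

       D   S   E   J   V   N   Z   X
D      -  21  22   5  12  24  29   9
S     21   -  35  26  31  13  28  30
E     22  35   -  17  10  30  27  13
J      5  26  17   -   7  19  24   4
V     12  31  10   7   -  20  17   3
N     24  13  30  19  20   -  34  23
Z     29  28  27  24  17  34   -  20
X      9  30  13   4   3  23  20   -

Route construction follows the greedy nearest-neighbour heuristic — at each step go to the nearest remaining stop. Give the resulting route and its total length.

D → [J:5 / X:9 / V:12 / S:21 / E:22 / N:24 / Z:29] → J (5)
J → [X:4 / V:7 / E:17 / N:19 / Z:24 / S:26] → X (4)
X → [V:3 / E:13 / Z:20 / N:23 / S:30] → V (3)
V → [E:10 / Z:17 / N:20 / S:31] → E (10)
E → [Z:27 / N:30 / S:35] → Z (27)
Z → [S:28 / N:34] → S (28)
S → [N:13] → N (13)
Return N→D: 24.
Total = 5 + 4 + 3 + 10 + 27 + 28 + 13 + 24 = 114.

114 km along D → J → X → V → E → Z → S → N → D.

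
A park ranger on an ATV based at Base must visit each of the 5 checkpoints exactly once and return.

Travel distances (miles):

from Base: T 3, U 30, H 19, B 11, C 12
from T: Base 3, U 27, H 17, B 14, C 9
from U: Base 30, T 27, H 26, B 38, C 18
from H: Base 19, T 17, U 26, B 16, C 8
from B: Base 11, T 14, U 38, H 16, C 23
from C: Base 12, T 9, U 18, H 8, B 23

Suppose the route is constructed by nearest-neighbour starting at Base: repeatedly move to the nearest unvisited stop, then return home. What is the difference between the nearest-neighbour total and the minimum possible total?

From Base: T=3, B=11, C=12, H=19, U=30 → choose T (3).
From T: C=9, B=14, H=17, U=27 → choose C (9).
From C: H=8, U=18, B=23 → choose H (8).
From H: B=16, U=26 → choose B (16).
From B: U=38 → choose U (38).
NN route Base → T → C → H → B → U → Base costs 104.
Optimal: Base → T → U → C → H → B → Base costs 83 (by enumerating all 60 distinct tours).
Excess = 104 − 83 = 21.

Excess over optimum: 21 miles.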